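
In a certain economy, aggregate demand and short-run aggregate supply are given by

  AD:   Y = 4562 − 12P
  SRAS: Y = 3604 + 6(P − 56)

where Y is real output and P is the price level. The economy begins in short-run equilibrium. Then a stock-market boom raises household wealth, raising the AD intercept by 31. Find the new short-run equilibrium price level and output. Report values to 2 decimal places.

This is a positive demand shock: AD shifts right.
New AD: Y = 4593 − 12P.
SRAS can be written Y = 3268 + 6P.
Set AD = SRAS: 4593 − 12P = 3268 + 6P, so 1325 = 18P and P = 73.61.
Substituting into AD, Y = 3709.67.

P = 73.61, Y = 3709.67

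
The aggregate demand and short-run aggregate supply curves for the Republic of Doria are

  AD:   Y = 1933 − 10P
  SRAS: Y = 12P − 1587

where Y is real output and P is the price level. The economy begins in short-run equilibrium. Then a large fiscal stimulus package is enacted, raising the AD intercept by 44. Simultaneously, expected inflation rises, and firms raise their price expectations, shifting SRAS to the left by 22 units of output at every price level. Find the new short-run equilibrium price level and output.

After both shocks: AD is Y = 1977 − 10P and SRAS is Y = 12P − 1609.
Setting them equal: 3586 = 22P, so P = 163.
Y = 1977 − 10·163 = 347.

P = 163, Y = 347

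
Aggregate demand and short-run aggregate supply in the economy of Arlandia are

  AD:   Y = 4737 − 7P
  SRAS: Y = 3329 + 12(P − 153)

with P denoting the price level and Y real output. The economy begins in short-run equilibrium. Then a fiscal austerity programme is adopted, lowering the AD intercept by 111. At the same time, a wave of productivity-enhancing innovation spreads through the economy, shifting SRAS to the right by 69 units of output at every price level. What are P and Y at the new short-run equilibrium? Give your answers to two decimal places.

After both shocks: AD is Y = 4626 − 7P and SRAS is Y = 1562 + 12P.
Setting them equal: 3064 = 19P, so P = 161.26.
Substituting into AD, Y = 3497.16.

P = 161.26, Y = 3497.16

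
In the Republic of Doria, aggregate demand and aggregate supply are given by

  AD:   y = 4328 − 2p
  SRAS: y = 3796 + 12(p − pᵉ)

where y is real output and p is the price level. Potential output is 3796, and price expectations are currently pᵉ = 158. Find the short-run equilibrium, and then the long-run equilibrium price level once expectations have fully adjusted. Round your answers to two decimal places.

Short run: with pᵉ = 158, SRAS is y = 1900 + 12p. Setting AD = SRAS gives 2428 = 14p, so p = 173.43 and y = 4328 − 2p = 3981.14.
Output 3981.14 is above potential 3796, so over time expected prices rise and SRAS shifts left until y returns to 3796.
Long run: y = 3796 on the AD curve gives 3796 = 4328 − 2p, so p = 266.00.

Short run: p = 173.43, y = 3981.14. Long run: p = 266.00.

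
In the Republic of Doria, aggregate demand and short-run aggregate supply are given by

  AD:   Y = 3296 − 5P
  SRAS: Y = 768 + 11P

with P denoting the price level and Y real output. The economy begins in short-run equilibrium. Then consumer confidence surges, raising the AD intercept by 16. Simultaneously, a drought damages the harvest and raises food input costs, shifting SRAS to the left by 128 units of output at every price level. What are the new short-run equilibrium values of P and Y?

After both shocks: AD is Y = 3312 − 5P and SRAS is Y = 640 + 11P.
Setting them equal: 2672 = 16P, so P = 167.
Y = 3312 − 5·167 = 2477.

P = 167, Y = 2477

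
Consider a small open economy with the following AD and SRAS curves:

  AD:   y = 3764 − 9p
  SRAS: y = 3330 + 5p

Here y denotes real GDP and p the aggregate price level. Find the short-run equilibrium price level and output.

Set AD = SRAS: 3764 − 9p = 3330 + 5p, so 434 = 14p and p = 31.
Then y = 3764 − 9·31 = 3485.

p = 31, y = 3485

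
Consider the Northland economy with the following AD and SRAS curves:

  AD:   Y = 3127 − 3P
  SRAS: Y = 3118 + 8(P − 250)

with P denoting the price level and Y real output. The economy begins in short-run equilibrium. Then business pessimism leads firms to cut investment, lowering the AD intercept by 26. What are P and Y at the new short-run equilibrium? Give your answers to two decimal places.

P = 180.27, Y = 2560.18

This is a negative demand shock: AD shifts left.
New AD: Y = 3101 − 3P.
SRAS can be written Y = 1118 + 8P.
Set AD = SRAS: 3101 − 3P = 1118 + 8P, so 1983 = 11P and P = 180.27.
Substituting into AD, Y = 2560.18.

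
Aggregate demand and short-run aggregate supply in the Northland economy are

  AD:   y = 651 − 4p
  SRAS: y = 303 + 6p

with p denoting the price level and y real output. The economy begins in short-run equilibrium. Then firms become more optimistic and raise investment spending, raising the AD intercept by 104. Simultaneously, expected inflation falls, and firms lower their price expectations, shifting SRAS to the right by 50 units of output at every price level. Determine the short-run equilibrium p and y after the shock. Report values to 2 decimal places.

p = 40.20, y = 594.20

After both shocks: AD is y = 755 − 4p and SRAS is y = 353 + 6p.
Setting them equal: 402 = 10p, so p = 40.20.
Substituting into AD, y = 594.20.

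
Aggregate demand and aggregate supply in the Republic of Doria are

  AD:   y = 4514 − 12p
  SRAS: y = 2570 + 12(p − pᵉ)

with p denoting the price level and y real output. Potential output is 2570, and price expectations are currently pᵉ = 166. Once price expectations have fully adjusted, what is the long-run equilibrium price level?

Long-run p = 162

Short run: with pᵉ = 166, SRAS is y = 578 + 12p. Setting AD = SRAS gives 3936 = 24p, so p = 164 and y = 4514 − 12·164 = 2546.
Output 2546 is below potential 2570, so over time expected prices fall and SRAS shifts right until y returns to 2570.
Long run: y = 2570 on the AD curve gives 2570 = 4514 − 12p, so p = 162.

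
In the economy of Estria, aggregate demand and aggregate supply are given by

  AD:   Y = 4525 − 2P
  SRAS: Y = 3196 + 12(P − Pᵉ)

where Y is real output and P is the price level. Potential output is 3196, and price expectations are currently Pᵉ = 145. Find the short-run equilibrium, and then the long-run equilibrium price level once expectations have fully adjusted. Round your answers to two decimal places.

Short run: with Pᵉ = 145, SRAS is Y = 1456 + 12P. Setting AD = SRAS gives 3069 = 14P, so P = 219.21 and Y = 4525 − 2P = 4086.57.
Output 4086.57 is above potential 3196, so over time expected prices rise and SRAS shifts left until Y returns to 3196.
Long run: Y = 3196 on the AD curve gives 3196 = 4525 − 2P, so P = 664.50.

Short run: P = 219.21, Y = 4086.57. Long run: P = 664.50.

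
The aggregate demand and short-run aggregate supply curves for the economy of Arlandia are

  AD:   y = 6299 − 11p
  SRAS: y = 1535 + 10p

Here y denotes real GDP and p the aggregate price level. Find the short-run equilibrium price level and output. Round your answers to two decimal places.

Set AD = SRAS: 6299 − 11p = 1535 + 10p, so 4764 = 21p and p = 226.86.
Substituting into AD, y = 6299 − 11p = 3803.57.

p = 226.86, y = 3803.57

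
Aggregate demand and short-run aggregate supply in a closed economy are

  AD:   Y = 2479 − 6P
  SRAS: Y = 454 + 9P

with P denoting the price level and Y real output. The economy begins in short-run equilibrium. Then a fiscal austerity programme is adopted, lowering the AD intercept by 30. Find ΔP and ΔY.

ΔP = -2, ΔY = -18

This is a negative demand shock: AD shifts left.
New AD: Y = 2449 − 6P.
Set AD = SRAS: 2449 − 6P = 454 + 9P, so 1995 = 15P and P = 133.
Y = 2449 − 6·133 = 1651.
Initially P = 135, Y = 1669, so ΔP = -2 and ΔY = -18.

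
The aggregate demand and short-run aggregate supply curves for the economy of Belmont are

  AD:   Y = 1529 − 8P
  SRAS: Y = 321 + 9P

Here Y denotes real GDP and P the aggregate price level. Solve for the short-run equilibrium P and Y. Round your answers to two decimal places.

Set AD = SRAS: 1529 − 8P = 321 + 9P, so 1208 = 17P and P = 71.06.
Substituting into AD, Y = 1529 − 8P = 960.53.

P = 71.06, Y = 960.53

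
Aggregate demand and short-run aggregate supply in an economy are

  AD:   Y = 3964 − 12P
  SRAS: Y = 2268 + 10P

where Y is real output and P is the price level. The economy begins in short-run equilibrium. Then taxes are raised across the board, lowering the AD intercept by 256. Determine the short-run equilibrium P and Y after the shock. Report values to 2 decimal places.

This is a negative demand shock: AD shifts left.
New AD: Y = 3708 − 12P.
Set AD = SRAS: 3708 − 12P = 2268 + 10P, so 1440 = 22P and P = 65.45.
Substituting into AD, Y = 2922.55.

P = 65.45, Y = 2922.55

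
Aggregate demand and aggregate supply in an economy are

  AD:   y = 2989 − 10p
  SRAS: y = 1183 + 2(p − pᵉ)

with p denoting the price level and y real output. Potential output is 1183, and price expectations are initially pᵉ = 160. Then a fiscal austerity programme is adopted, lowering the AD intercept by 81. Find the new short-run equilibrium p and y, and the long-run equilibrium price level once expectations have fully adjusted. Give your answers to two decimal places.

Short run: p = 170.42, y = 1203.83. Long run: p = 172.50.

AD shifts left: new AD is y = 2908 − 10p. With pᵉ = 160, SRAS is y = 863 + 2p.
Short run: 2908 − 10p = 863 + 2p gives 2045 = 12p, so p = 170.42 and y = 2908 − 10p = 1203.83.
y = 1203.83 is above potential 1183; expectations adjust and SRAS shifts left until y = 1183.
Long run: on the new AD curve, 1183 = 2908 − 10p gives p = 172.50.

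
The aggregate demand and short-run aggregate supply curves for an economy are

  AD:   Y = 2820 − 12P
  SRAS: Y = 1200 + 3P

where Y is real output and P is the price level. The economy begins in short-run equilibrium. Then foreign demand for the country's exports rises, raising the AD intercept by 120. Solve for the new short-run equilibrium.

This is a positive demand shock: AD shifts right.
New AD: Y = 2940 − 12P.
Set AD = SRAS: 2940 − 12P = 1200 + 3P, so 1740 = 15P and P = 116.
Y = 2940 − 12·116 = 1548.

P = 116, Y = 1548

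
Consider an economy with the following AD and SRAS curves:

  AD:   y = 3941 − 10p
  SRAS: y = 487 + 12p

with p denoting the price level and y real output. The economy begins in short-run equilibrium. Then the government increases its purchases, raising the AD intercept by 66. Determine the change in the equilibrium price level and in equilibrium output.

Δp = +3, Δy = +36

This is a positive demand shock: AD shifts right.
New AD: y = 4007 − 10p.
Set AD = SRAS: 4007 − 10p = 487 + 12p, so 3520 = 22p and p = 160.
y = 4007 − 10·160 = 2407.
Initially p = 157, y = 2371, so Δp = +3 and Δy = +36.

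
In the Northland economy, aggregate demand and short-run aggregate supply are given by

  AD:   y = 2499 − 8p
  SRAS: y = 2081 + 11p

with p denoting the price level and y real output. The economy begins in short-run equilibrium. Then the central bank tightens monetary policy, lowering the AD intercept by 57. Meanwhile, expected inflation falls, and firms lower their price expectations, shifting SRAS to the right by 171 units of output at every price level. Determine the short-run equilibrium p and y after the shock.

p = 10, y = 2362

After both shocks: AD is y = 2442 − 8p and SRAS is y = 2252 + 11p.
Setting them equal: 190 = 19p, so p = 10.
y = 2442 − 8·10 = 2362.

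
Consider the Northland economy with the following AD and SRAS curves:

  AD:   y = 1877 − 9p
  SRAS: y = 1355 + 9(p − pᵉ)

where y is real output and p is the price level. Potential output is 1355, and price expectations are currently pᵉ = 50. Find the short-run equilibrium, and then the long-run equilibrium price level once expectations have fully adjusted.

Short run: with pᵉ = 50, SRAS is y = 905 + 9p. Setting AD = SRAS gives 972 = 18p, so p = 54 and y = 1877 − 9·54 = 1391.
Output 1391 is above potential 1355, so over time expected prices rise and SRAS shifts left until y returns to 1355.
Long run: y = 1355 on the AD curve gives 1355 = 1877 − 9p, so p = 58.

Short run: p = 54, y = 1391. Long run: p = 58.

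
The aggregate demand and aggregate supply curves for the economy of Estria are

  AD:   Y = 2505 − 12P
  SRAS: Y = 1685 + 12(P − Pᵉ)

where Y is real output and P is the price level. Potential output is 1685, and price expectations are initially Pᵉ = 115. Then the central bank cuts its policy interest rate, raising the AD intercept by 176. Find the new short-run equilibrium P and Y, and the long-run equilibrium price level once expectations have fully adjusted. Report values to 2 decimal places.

Short run: P = 99.00, Y = 1493.00. Long run: P = 83.00.

AD shifts right: new AD is Y = 2681 − 12P. With Pᵉ = 115, SRAS is Y = 305 + 12P.
Short run: 2681 − 12P = 305 + 12P gives 2376 = 24P, so P = 99.00 and Y = 2681 − 12P = 1493.00.
Y = 1493.00 is below potential 1685; expectations adjust and SRAS shifts right until Y = 1685.
Long run: on the new AD curve, 1685 = 2681 − 12P gives P = 83.00.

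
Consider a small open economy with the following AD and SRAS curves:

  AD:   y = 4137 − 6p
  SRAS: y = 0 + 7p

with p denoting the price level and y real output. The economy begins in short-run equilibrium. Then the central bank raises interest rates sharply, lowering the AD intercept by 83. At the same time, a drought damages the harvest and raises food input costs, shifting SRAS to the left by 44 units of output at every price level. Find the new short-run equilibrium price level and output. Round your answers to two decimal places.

After both shocks: AD is y = 4054 − 6p and SRAS is y = 7p − 44.
Setting them equal: 4098 = 13p, so p = 315.23.
Substituting into AD, y = 2162.62.

p = 315.23, y = 2162.62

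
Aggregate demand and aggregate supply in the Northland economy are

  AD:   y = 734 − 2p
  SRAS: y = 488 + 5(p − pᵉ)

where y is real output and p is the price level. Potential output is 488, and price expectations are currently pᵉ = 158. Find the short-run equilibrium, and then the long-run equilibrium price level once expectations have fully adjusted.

Short run: with pᵉ = 158, SRAS is y = 5p − 302. Setting AD = SRAS gives 1036 = 7p, so p = 148 and y = 734 − 2·148 = 438.
Output 438 is below potential 488, so over time expected prices fall and SRAS shifts right until y returns to 488.
Long run: y = 488 on the AD curve gives 488 = 734 − 2p, so p = 123.

Short run: p = 148, y = 438. Long run: p = 123.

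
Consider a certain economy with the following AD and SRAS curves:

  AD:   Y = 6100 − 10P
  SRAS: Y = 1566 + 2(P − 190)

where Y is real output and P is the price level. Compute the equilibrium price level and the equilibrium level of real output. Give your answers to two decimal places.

P = 409.50, Y = 2005.00

Write SRAS as Y = 1566 + 2P − 380 = 1186 + 2P.
Set AD = SRAS: 6100 − 10P = 1186 + 2P, so 4914 = 12P and P = 409.50.
Substituting into AD, Y = 6100 − 10P = 2005.00.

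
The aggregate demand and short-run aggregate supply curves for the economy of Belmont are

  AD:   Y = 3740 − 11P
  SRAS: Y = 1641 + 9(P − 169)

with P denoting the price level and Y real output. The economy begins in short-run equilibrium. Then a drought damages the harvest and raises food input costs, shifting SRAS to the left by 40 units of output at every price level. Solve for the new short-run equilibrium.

This is a negative supply shock: SRAS shifts left.
New SRAS: Y = 80 + 9P.
Set AD = SRAS: 3740 − 11P = 80 + 9P, so 3660 = 20P and P = 183.
Y = 3740 − 11·183 = 1727.

P = 183, Y = 1727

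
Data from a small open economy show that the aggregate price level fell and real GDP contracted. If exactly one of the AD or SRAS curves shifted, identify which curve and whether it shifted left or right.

AD shifted left

P fell and Y fell. An AD shift moves P and Y in the same direction; an SRAS shift moves them in opposite directions.
Here P and Y moved in the same direction, so the AD curve shifted.
Since Y fell, AD shifted left.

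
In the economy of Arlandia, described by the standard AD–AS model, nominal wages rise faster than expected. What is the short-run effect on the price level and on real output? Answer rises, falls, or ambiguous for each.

Price level: rises; output: falls

This is an adverse supply shock: SRAS shifts left.
Moving along the downward-sloping AD curve, P rises and Y falls.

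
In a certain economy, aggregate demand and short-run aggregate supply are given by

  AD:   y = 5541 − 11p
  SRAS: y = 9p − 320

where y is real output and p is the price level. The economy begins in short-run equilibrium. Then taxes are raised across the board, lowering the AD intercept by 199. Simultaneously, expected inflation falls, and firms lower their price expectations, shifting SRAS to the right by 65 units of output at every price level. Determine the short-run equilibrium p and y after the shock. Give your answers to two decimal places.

p = 279.85, y = 2263.65

After both shocks: AD is y = 5342 − 11p and SRAS is y = 9p − 255.
Setting them equal: 5597 = 20p, so p = 279.85.
Substituting into AD, y = 2263.65.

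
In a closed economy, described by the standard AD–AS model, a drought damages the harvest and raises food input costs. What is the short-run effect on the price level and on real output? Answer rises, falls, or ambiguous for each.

This is an adverse supply shock: SRAS shifts left.
Moving along the downward-sloping AD curve, P rises and Y falls.

Price level: rises; output: falls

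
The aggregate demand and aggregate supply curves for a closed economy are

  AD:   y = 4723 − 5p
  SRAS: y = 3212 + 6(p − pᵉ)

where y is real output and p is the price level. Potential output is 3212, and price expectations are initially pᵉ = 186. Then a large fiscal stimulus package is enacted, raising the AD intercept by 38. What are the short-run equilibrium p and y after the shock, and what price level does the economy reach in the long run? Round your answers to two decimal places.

Short run: p = 242.27, y = 3549.64. Long run: p = 309.80.

AD shifts right: new AD is y = 4761 − 5p. With pᵉ = 186, SRAS is y = 2096 + 6p.
Short run: 4761 − 5p = 2096 + 6p gives 2665 = 11p, so p = 242.27 and y = 4761 − 5p = 3549.64.
y = 3549.64 is above potential 3212; expectations adjust and SRAS shifts left until y = 3212.
Long run: on the new AD curve, 3212 = 4761 − 5p gives p = 309.80.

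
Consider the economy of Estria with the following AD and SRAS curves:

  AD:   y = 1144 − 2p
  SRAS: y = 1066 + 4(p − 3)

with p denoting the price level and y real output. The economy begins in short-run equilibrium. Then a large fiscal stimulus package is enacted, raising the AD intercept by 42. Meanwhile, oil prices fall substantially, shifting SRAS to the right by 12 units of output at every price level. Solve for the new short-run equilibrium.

After both shocks: AD is y = 1186 − 2p and SRAS is y = 1066 + 4p.
Setting them equal: 120 = 6p, so p = 20.
y = 1186 − 2·20 = 1146.

p = 20, y = 1146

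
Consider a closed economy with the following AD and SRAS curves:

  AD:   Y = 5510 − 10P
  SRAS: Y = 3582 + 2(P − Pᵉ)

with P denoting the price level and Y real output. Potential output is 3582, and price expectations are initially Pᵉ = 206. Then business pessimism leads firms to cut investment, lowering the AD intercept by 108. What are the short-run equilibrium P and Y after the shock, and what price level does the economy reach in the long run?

AD shifts left: new AD is Y = 5402 − 10P. With Pᵉ = 206, SRAS is Y = 3170 + 2P.
Short run: 5402 − 10P = 3170 + 2P gives 2232 = 12P, so P = 186 and Y = 5402 − 10·186 = 3542.
Y = 3542 is below potential 3582; expectations adjust and SRAS shifts right until Y = 3582.
Long run: on the new AD curve, 3582 = 5402 − 10P gives P = 182.

Short run: P = 186, Y = 3542. Long run: P = 182.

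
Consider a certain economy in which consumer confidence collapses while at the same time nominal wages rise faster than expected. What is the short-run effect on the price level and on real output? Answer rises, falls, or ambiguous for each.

Price level: ambiguous; output: falls

The first event is a negative demand shock: AD shifts left, which by itself pushes P down and Y down.
The second is an adverse supply shock: SRAS shifts left, which by itself pushes P up and Y down.
The two shocks push P in opposite directions, so the effect on P is ambiguous. Both shocks push Y down, so Y falls.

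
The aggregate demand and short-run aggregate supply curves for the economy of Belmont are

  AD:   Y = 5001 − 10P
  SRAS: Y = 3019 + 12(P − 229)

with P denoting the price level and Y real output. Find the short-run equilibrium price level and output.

Write SRAS as Y = 3019 + 12P − 2748 = 271 + 12P.
Set AD = SRAS: 5001 − 10P = 271 + 12P, so 4730 = 22P and P = 215.
Then Y = 5001 − 10·215 = 2851.

P = 215, Y = 2851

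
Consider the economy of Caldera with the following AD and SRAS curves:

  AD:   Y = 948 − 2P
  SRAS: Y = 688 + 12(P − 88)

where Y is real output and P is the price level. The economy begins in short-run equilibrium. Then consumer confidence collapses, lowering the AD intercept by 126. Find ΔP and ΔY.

This is a negative demand shock: AD shifts left.
New AD: Y = 822 − 2P.
SRAS can be written Y = 12P − 368.
Set AD = SRAS: 822 − 2P = 12P − 368, so 1190 = 14P and P = 85.
Y = 822 − 2·85 = 652.
Initially P = 94, Y = 760, so ΔP = -9 and ΔY = -108.

ΔP = -9, ΔY = -108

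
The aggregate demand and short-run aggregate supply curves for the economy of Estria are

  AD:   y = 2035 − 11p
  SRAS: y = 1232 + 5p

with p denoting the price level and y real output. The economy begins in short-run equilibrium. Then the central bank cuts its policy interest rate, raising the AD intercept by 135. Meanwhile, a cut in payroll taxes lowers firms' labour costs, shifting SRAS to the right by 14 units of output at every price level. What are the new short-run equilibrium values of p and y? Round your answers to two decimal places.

p = 57.75, y = 1534.75

After both shocks: AD is y = 2170 − 11p and SRAS is y = 1246 + 5p.
Setting them equal: 924 = 16p, so p = 57.75.
Substituting into AD, y = 1534.75.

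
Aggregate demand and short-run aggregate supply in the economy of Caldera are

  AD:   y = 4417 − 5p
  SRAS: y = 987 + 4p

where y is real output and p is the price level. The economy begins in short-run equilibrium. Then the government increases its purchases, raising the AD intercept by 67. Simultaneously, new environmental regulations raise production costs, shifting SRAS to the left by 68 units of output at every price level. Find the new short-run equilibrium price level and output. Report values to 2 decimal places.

p = 396.11, y = 2503.44

After both shocks: AD is y = 4484 − 5p and SRAS is y = 919 + 4p.
Setting them equal: 3565 = 9p, so p = 396.11.
Substituting into AD, y = 2503.44.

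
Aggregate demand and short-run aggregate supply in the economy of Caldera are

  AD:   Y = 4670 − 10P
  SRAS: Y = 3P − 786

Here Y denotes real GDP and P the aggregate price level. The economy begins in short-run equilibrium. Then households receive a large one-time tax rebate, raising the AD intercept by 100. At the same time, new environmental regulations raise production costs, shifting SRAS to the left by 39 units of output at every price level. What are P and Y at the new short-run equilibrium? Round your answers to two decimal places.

P = 430.38, Y = 466.15

After both shocks: AD is Y = 4770 − 10P and SRAS is Y = 3P − 825.
Setting them equal: 5595 = 13P, so P = 430.38.
Substituting into AD, Y = 466.15.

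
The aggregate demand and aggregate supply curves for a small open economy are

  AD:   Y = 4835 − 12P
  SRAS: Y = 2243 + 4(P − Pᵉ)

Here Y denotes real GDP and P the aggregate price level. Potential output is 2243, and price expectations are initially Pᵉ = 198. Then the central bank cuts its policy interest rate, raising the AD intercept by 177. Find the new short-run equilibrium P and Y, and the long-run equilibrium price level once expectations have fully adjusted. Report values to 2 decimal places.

AD shifts right: new AD is Y = 5012 − 12P. With Pᵉ = 198, SRAS is Y = 1451 + 4P.
Short run: 5012 − 12P = 1451 + 4P gives 3561 = 16P, so P = 222.56 and Y = 5012 − 12P = 2341.25.
Y = 2341.25 is above potential 2243; expectations adjust and SRAS shifts left until Y = 2243.
Long run: on the new AD curve, 2243 = 5012 − 12P gives P = 230.75.

Short run: P = 222.56, Y = 2341.25. Long run: P = 230.75.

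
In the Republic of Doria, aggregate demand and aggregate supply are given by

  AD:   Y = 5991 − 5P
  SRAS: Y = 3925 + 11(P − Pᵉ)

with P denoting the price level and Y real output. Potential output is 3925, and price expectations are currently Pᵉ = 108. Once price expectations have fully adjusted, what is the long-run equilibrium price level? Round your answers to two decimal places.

Short run: with Pᵉ = 108, SRAS is Y = 2737 + 11P. Setting AD = SRAS gives 3254 = 16P, so P = 203.38 and Y = 5991 − 5P = 4974.13.
Output 4974.13 is above potential 3925, so over time expected prices rise and SRAS shifts left until Y returns to 3925.
Long run: Y = 3925 on the AD curve gives 3925 = 5991 − 5P, so P = 413.20.

Long-run P = 413.20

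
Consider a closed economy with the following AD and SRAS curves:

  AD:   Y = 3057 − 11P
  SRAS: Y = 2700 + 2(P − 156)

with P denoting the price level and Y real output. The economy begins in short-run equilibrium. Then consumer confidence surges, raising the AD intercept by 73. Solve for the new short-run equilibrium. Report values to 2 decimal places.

P = 57.08, Y = 2502.15

This is a positive demand shock: AD shifts right.
New AD: Y = 3130 − 11P.
SRAS can be written Y = 2388 + 2P.
Set AD = SRAS: 3130 − 11P = 2388 + 2P, so 742 = 13P and P = 57.08.
Substituting into AD, Y = 2502.15.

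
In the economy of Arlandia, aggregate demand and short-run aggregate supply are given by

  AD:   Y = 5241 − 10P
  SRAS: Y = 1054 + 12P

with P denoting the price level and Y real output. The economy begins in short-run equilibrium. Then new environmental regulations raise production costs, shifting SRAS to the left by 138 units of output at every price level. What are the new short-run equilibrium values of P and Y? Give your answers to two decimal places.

P = 196.59, Y = 3275.09

This is a negative supply shock: SRAS shifts left.
New SRAS: Y = 916 + 12P.
Set AD = SRAS: 5241 − 10P = 916 + 12P, so 4325 = 22P and P = 196.59.
Substituting into AD, Y = 3275.09.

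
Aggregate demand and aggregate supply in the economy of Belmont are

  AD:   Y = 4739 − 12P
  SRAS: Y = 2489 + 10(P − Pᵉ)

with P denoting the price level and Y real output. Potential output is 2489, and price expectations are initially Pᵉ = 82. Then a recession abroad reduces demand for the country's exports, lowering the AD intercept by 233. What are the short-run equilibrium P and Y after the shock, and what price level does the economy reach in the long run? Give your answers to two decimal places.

AD shifts left: new AD is Y = 4506 − 12P. With Pᵉ = 82, SRAS is Y = 1669 + 10P.
Short run: 4506 − 12P = 1669 + 10P gives 2837 = 22P, so P = 128.95 and Y = 4506 − 12P = 2958.55.
Y = 2958.55 is above potential 2489; expectations adjust and SRAS shifts left until Y = 2489.
Long run: on the new AD curve, 2489 = 4506 − 12P gives P = 168.08.

Short run: P = 128.95, Y = 2958.55. Long run: P = 168.08.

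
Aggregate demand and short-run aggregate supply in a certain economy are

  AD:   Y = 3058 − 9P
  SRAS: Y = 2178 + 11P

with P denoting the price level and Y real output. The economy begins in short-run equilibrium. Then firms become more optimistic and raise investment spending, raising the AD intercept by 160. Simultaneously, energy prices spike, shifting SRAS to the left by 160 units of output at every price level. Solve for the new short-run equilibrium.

After both shocks: AD is Y = 3218 − 9P and SRAS is Y = 2018 + 11P.
Setting them equal: 1200 = 20P, so P = 60.
Y = 3218 − 9·60 = 2678.

P = 60, Y = 2678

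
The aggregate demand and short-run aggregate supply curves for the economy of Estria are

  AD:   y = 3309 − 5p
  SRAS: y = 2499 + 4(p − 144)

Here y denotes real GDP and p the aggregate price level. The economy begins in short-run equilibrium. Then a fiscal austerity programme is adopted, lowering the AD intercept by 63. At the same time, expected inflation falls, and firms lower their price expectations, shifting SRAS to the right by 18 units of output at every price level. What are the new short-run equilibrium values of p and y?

After both shocks: AD is y = 3246 − 5p and SRAS is y = 1941 + 4p.
Setting them equal: 1305 = 9p, so p = 145.
y = 3246 − 5·145 = 2521.

p = 145, y = 2521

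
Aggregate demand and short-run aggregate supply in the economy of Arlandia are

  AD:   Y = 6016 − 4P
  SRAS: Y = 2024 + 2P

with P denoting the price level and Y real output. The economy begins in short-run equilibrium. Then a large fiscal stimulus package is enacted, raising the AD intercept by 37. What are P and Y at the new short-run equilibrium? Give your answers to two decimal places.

P = 671.50, Y = 3367.00

This is a positive demand shock: AD shifts right.
New AD: Y = 6053 − 4P.
Set AD = SRAS: 6053 − 4P = 2024 + 2P, so 4029 = 6P and P = 671.50.
Substituting into AD, Y = 3367.00.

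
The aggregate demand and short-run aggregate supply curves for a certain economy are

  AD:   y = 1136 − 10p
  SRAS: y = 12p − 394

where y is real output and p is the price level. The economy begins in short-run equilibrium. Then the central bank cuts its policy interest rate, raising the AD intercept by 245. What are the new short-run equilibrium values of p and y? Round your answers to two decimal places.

p = 80.68, y = 574.18

This is a positive demand shock: AD shifts right.
New AD: y = 1381 − 10p.
Set AD = SRAS: 1381 − 10p = 12p − 394, so 1775 = 22p and p = 80.68.
Substituting into AD, y = 574.18.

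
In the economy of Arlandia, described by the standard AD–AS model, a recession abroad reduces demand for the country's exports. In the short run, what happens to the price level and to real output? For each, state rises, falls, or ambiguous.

This is a negative demand shock: AD shifts left.
Moving along the upward-sloping SRAS curve, P falls and Y falls.

Price level: falls; output: falls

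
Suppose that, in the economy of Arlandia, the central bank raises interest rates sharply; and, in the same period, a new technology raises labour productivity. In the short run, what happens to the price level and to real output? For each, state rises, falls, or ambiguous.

Price level: falls; output: ambiguous

The first event is a negative demand shock: AD shifts left, which by itself pushes P down and Y down.
The second is a favourable supply shock: SRAS shifts right, which by itself pushes P down and Y up.
Both shocks push P down, so P falls. The two shocks push Y in opposite directions, so the effect on Y is ambiguous.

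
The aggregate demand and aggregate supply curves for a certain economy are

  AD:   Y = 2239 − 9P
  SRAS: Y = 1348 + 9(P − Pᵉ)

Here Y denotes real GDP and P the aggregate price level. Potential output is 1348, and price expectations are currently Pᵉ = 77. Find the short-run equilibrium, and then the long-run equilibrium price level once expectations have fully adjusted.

Short run: with Pᵉ = 77, SRAS is Y = 655 + 9P. Setting AD = SRAS gives 1584 = 18P, so P = 88 and Y = 2239 − 9·88 = 1447.
Output 1447 is above potential 1348, so over time expected prices rise and SRAS shifts left until Y returns to 1348.
Long run: Y = 1348 on the AD curve gives 1348 = 2239 − 9P, so P = 99.

Short run: P = 88, Y = 1447. Long run: P = 99.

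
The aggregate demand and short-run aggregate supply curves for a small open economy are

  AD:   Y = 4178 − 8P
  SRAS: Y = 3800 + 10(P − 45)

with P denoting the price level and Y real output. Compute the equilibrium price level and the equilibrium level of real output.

Write SRAS as Y = 3800 + 10P − 450 = 3350 + 10P.
Set AD = SRAS: 4178 − 8P = 3350 + 10P, so 828 = 18P and P = 46.
Then Y = 4178 − 8·46 = 3810.

P = 46, Y = 3810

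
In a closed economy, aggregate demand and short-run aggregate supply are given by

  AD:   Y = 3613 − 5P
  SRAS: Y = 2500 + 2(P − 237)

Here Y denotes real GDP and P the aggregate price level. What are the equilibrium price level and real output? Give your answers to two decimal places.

P = 226.71, Y = 2479.43

Write SRAS as Y = 2500 + 2P − 474 = 2026 + 2P.
Set AD = SRAS: 3613 − 5P = 2026 + 2P, so 1587 = 7P and P = 226.71.
Substituting into AD, Y = 3613 − 5P = 2479.43.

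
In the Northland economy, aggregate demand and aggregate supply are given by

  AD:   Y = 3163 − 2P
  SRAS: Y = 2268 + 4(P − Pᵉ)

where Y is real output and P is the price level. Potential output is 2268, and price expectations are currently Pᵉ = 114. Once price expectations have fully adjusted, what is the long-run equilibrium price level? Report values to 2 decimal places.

Long-run P = 447.50

Short run: with Pᵉ = 114, SRAS is Y = 1812 + 4P. Setting AD = SRAS gives 1351 = 6P, so P = 225.17 and Y = 3163 − 2P = 2712.67.
Output 2712.67 is above potential 2268, so over time expected prices rise and SRAS shifts left until Y returns to 2268.
Long run: Y = 2268 on the AD curve gives 2268 = 3163 − 2P, so P = 447.50.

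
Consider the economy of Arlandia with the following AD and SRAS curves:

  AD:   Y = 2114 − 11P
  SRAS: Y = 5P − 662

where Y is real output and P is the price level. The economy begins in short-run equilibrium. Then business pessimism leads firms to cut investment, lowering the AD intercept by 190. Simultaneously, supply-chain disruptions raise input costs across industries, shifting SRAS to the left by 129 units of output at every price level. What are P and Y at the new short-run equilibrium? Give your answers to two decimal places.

After both shocks: AD is Y = 1924 − 11P and SRAS is Y = 5P − 791.
Setting them equal: 2715 = 16P, so P = 169.69.
Substituting into AD, Y = 57.44.

P = 169.69, Y = 57.44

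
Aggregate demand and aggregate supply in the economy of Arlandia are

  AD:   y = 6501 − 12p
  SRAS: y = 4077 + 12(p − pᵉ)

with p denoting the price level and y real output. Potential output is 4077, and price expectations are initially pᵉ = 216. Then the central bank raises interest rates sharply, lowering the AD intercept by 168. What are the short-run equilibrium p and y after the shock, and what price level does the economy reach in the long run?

Short run: p = 202, y = 3909. Long run: p = 188.

AD shifts left: new AD is y = 6333 − 12p. With pᵉ = 216, SRAS is y = 1485 + 12p.
Short run: 6333 − 12p = 1485 + 12p gives 4848 = 24p, so p = 202 and y = 6333 − 12·202 = 3909.
y = 3909 is below potential 4077; expectations adjust and SRAS shifts right until y = 4077.
Long run: on the new AD curve, 4077 = 6333 − 12p gives p = 188.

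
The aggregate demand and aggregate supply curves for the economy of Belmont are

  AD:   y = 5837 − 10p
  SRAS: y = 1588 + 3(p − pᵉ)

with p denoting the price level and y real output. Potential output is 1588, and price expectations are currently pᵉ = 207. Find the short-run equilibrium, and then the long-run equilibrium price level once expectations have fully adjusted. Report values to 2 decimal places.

Short run: p = 374.62, y = 2090.85. Long run: p = 424.90.

Short run: with pᵉ = 207, SRAS is y = 967 + 3p. Setting AD = SRAS gives 4870 = 13p, so p = 374.62 and y = 5837 − 10p = 2090.85.
Output 2090.85 is above potential 1588, so over time expected prices rise and SRAS shifts left until y returns to 1588.
Long run: y = 1588 on the AD curve gives 1588 = 5837 − 10p, so p = 424.90.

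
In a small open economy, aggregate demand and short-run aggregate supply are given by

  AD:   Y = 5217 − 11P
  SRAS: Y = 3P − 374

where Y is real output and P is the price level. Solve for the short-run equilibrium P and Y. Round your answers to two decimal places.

Set AD = SRAS: 5217 − 11P = 3P − 374, so 5591 = 14P and P = 399.36.
Substituting into AD, Y = 5217 − 11P = 824.07.

P = 399.36, Y = 824.07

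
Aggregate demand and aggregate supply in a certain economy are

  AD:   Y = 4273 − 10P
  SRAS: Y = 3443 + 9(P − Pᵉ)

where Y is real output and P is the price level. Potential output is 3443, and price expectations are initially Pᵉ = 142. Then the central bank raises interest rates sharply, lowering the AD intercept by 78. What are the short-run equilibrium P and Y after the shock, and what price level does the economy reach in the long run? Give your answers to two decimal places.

AD shifts left: new AD is Y = 4195 − 10P. With Pᵉ = 142, SRAS is Y = 2165 + 9P.
Short run: 4195 − 10P = 2165 + 9P gives 2030 = 19P, so P = 106.84 and Y = 4195 − 10P = 3126.58.
Y = 3126.58 is below potential 3443; expectations adjust and SRAS shifts right until Y = 3443.
Long run: on the new AD curve, 3443 = 4195 − 10P gives P = 75.20.

Short run: P = 106.84, Y = 3126.58. Long run: P = 75.20.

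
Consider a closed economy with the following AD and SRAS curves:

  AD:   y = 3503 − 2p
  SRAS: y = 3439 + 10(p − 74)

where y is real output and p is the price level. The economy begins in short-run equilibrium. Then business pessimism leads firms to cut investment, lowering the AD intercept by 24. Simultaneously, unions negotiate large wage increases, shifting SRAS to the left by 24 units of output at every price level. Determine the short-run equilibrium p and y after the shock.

p = 67, y = 3345

After both shocks: AD is y = 3479 − 2p and SRAS is y = 2675 + 10p.
Setting them equal: 804 = 12p, so p = 67.
y = 3479 − 2·67 = 3345.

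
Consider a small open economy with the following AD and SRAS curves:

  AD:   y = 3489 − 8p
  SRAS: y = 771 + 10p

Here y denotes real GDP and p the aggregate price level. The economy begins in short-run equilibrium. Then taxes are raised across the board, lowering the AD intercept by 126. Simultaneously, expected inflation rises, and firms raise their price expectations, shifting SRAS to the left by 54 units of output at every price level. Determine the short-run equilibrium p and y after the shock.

p = 147, y = 2187

After both shocks: AD is y = 3363 − 8p and SRAS is y = 717 + 10p.
Setting them equal: 2646 = 18p, so p = 147.
y = 3363 − 8·147 = 2187.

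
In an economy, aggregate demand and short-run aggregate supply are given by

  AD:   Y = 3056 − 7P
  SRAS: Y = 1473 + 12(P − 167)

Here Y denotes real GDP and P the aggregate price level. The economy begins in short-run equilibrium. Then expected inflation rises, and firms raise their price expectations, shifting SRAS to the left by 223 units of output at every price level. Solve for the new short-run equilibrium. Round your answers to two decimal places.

P = 200.53, Y = 1652.32

This is a negative supply shock: SRAS shifts left.
New SRAS: Y = 12P − 754.
Set AD = SRAS: 3056 − 7P = 12P − 754, so 3810 = 19P and P = 200.53.
Substituting into AD, Y = 1652.32.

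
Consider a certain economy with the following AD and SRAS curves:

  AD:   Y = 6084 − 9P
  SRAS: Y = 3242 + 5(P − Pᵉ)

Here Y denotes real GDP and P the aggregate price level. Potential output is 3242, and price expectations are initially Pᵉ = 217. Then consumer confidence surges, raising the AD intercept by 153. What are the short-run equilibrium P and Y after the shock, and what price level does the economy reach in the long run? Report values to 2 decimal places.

Short run: P = 291.43, Y = 3614.14. Long run: P = 332.78.

AD shifts right: new AD is Y = 6237 − 9P. With Pᵉ = 217, SRAS is Y = 2157 + 5P.
Short run: 6237 − 9P = 2157 + 5P gives 4080 = 14P, so P = 291.43 and Y = 6237 − 9P = 3614.14.
Y = 3614.14 is above potential 3242; expectations adjust and SRAS shifts left until Y = 3242.
Long run: on the new AD curve, 3242 = 6237 − 9P gives P = 332.78.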